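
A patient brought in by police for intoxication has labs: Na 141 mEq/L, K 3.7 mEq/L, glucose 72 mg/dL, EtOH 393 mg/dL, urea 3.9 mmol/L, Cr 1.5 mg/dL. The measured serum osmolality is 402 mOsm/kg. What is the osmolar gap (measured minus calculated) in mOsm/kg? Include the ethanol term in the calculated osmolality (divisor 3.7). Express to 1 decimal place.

Calculated osmolality = 2·Na + glucose/18 + urea + ethanol/3.7
= 2·141 + 72/18 + 3.9 + 393/3.7
= 282 + 4 + 3.90 + 106.22
= 396.12 mOsm/kg ≈ 396.1 mOsm/kg
Osmolar gap = measured − calculated = 402 − 396.1 = 5.9 mOsm/kg

5.9 mOsm/kg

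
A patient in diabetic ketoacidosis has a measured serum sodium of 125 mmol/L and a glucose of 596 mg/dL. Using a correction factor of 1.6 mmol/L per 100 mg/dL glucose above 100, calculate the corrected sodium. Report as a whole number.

Corrected Na = measured Na + 1.6 · (glucose − 100)/100
= 125 + 1.6 · (596 − 100)/100
= 125 + 7.9
= 132.9 mmol/L

133 mmol/L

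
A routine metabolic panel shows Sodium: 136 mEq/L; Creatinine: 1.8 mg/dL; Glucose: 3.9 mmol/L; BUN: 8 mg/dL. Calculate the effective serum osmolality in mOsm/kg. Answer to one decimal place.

275.9 mOsm/kg

Effective osmolality excludes urea (freely permeant across cell membranes):
2·Na + glucose
= 2·136 + 3.9
= 272 + 3.9
= 275.9 mOsm/kg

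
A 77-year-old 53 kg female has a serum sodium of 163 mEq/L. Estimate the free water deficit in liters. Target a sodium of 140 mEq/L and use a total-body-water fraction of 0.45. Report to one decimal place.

TBW = 0.45 · 53 = 23.85 L
Free water deficit = TBW · (Na/140 − 1)
= 23.85 · (163/140 − 1)
= 23.85 · 0.1643
= 3.92 L

3.9 L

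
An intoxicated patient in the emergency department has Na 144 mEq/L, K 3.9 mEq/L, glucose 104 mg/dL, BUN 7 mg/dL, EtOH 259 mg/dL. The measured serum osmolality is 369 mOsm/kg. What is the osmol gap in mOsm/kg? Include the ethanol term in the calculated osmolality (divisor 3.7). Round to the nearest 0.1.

2.7 mOsm/kg

Calculated osmolality = 2·Na + glucose/18 + BUN/2.8 + ethanol/3.7
= 2·144 + 104/18 + 7/2.8 + 259/3.7
= 288 + 5.78 + 2.50 + 70
= 366.28 mOsm/kg ≈ 366.3 mOsm/kg
Osmolar gap = measured − calculated = 369 − 366.3 = 2.7 mOsm/kg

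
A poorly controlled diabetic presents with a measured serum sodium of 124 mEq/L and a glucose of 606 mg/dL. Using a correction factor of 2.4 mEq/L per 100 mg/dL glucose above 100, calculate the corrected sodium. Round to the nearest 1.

136 mEq/L

Corrected Na = measured Na + 2.4 · (glucose − 100)/100
= 124 + 2.4 · (606 − 100)/100
= 124 + 12.1
= 136.1 mEq/L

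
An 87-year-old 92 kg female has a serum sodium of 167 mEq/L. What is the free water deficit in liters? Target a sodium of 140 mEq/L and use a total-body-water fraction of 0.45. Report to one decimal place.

8.0 L

TBW = 0.45 · 92 = 41.4 L
Free water deficit = TBW · (Na/140 − 1)
= 41.4 · (167/140 − 1)
= 41.4 · 0.1929
= 7.99 L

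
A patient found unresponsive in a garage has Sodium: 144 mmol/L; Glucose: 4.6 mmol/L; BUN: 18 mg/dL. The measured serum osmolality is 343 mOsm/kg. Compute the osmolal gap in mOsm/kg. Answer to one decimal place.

44.0 mOsm/kg

Calculated osmolality = 2·Na + glucose + BUN/2.8
= 2·144 + 4.6 + 18/2.8
= 288 + 4.60 + 6.43
= 299.03 mOsm/kg ≈ 299.0 mOsm/kg
Osmolar gap = measured − calculated = 343 − 299.0 = 44.0 mOsm/kg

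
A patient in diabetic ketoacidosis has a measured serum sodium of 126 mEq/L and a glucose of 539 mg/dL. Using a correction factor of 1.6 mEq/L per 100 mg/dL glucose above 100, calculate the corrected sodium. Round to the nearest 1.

Corrected Na = measured Na + 1.6 · (glucose − 100)/100
= 126 + 1.6 · (539 − 100)/100
= 126 + 7
= 133 mEq/L

133 mEq/L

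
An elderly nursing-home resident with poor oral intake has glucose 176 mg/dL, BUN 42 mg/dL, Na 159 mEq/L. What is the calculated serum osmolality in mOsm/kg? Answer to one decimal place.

Calculated osmolality = 2·Na + glucose/18 + BUN/2.8
= 2·159 + 176/18 + 42/2.8
= 318 + 9.78 + 15
= 342.78 mOsm/kg

342.8 mOsm/kg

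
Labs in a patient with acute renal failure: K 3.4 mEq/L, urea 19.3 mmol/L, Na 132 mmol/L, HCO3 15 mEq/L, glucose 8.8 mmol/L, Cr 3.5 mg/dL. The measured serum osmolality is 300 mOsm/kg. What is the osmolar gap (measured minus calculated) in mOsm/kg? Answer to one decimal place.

7.9 mOsm/kg

Calculated osmolality = 2·Na + glucose + urea
= 2·132 + 8.8 + 19.3
= 264 + 8.80 + 19.30
= 292.1 mOsm/kg ≈ 292.1 mOsm/kg
Osmolar gap = measured − calculated = 300 − 292.1 = 7.9 mOsm/kg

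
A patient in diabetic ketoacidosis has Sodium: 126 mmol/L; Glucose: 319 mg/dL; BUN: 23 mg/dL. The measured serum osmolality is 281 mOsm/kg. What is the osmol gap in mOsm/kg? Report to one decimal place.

3.1 mOsm/kg

Calculated osmolality = 2·Na + glucose/18 + BUN/2.8
= 2·126 + 319/18 + 23/2.8
= 252 + 17.72 + 8.21
= 277.93 mOsm/kg ≈ 277.9 mOsm/kg
Osmolar gap = measured − calculated = 281 − 277.9 = 3.1 mOsm/kg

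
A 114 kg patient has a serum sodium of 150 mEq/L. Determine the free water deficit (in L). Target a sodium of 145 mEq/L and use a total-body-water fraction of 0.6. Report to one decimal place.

2.4 L

TBW = 0.6 · 114 = 68.4 L
Free water deficit = TBW · (Na/145 − 1)
= 68.4 · (150/145 − 1)
= 68.4 · 0.0345
= 2.36 L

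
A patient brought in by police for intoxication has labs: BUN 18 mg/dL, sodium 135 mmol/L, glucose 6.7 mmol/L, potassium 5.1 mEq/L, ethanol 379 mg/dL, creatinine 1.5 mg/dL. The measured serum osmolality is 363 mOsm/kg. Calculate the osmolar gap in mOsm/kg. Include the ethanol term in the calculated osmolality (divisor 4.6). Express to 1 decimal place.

-2.5 mOsm/kg

Calculated osmolality = 2·Na + glucose + BUN/2.8 + ethanol/4.6
= 2·135 + 6.7 + 18/2.8 + 379/4.6
= 270 + 6.70 + 6.43 + 82.39
= 365.52 mOsm/kg ≈ 365.5 mOsm/kg
Osmolar gap = measured − calculated = 363 − 365.5 = -2.5 mOsm/kg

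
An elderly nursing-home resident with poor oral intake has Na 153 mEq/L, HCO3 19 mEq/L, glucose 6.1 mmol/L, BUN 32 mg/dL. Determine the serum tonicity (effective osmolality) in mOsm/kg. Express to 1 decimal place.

Effective osmolality excludes urea (freely permeant across cell membranes):
2·Na + glucose
= 2·153 + 6.1
= 306 + 6.1
= 312.1 mOsm/kg

312.1 mOsm/kg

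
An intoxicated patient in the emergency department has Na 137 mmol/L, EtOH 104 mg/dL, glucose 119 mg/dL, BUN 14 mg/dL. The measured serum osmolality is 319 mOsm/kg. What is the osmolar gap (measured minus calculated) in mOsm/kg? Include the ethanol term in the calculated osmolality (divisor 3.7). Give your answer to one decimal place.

5.3 mOsm/kg

Calculated osmolality = 2·Na + glucose/18 + BUN/2.8 + ethanol/3.7
= 2·137 + 119/18 + 14/2.8 + 104/3.7
= 274 + 6.61 + 5 + 28.11
= 313.72 mOsm/kg ≈ 313.7 mOsm/kg
Osmolar gap = measured − calculated = 319 − 313.7 = 5.3 mOsm/kg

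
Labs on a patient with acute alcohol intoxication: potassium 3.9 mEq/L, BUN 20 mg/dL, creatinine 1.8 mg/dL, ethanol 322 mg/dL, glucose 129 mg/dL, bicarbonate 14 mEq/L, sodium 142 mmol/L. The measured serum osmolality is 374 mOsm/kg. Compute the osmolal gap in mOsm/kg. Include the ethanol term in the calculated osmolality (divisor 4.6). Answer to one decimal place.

5.7 mOsm/kg

Calculated osmolality = 2·Na + glucose/18 + BUN/2.8 + ethanol/4.6
= 2·142 + 129/18 + 20/2.8 + 322/4.6
= 284 + 7.17 + 7.14 + 70
= 368.31 mOsm/kg ≈ 368.3 mOsm/kg
Osmolar gap = measured − calculated = 374 − 368.3 = 5.7 mOsm/kg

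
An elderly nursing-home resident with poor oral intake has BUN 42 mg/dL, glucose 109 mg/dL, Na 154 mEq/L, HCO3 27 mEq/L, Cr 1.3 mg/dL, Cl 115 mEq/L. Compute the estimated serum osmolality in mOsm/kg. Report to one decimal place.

329.1 mOsm/kg

Calculated osmolality = 2·Na + glucose/18 + BUN/2.8
= 2·154 + 109/18 + 42/2.8
= 308 + 6.06 + 15
= 329.06 mOsm/kg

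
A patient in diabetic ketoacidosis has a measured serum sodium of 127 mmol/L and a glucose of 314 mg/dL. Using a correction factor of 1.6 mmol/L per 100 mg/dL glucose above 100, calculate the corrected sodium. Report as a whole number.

Corrected Na = measured Na + 1.6 · (glucose − 100)/100
= 127 + 1.6 · (314 − 100)/100
= 127 + 3.4
= 130.4 mmol/L

130 mmol/L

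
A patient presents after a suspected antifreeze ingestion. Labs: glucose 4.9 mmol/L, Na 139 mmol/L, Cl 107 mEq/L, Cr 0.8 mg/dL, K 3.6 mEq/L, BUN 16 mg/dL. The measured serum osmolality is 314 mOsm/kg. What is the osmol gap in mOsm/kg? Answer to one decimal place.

Calculated osmolality = 2·Na + glucose + BUN/2.8
= 2·139 + 4.9 + 16/2.8
= 278 + 4.90 + 5.71
= 288.61 mOsm/kg ≈ 288.6 mOsm/kg
Osmolar gap = measured − calculated = 314 − 288.6 = 25.4 mOsm/kg

25.4 mOsm/kg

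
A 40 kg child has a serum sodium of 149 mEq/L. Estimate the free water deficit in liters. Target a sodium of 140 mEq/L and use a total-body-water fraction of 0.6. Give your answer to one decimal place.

1.5 L

TBW = 0.6 · 40 = 24 L
Free water deficit = TBW · (Na/140 − 1)
= 24 · (149/140 − 1)
= 24 · 0.0643
= 1.54 L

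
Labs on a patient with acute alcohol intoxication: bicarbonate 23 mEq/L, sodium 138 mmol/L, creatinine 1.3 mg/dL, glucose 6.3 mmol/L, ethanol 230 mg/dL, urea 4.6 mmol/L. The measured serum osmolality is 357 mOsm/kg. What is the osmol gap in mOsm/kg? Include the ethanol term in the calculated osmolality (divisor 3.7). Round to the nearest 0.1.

7.9 mOsm/kg

Calculated osmolality = 2·Na + glucose + urea + ethanol/3.7
= 2·138 + 6.3 + 4.6 + 230/3.7
= 276 + 6.30 + 4.60 + 62.16
= 349.06 mOsm/kg ≈ 349.1 mOsm/kg
Osmolar gap = measured − calculated = 357 − 349.1 = 7.9 mOsm/kg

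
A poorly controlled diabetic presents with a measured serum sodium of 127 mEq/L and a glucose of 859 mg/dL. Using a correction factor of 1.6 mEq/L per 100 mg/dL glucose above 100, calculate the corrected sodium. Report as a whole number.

Corrected Na = measured Na + 1.6 · (glucose − 100)/100
= 127 + 1.6 · (859 − 100)/100
= 127 + 12.1
= 139.1 mEq/L

139 mEq/L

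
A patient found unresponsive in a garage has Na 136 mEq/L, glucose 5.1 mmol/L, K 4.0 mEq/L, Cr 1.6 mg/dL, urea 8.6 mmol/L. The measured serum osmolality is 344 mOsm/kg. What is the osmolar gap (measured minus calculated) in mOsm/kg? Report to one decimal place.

Calculated osmolality = 2·Na + glucose + urea
= 2·136 + 5.1 + 8.6
= 272 + 5.10 + 8.60
= 285.7 mOsm/kg ≈ 285.7 mOsm/kg
Osmolar gap = measured − calculated = 344 − 285.7 = 58.3 mOsm/kg

58.3 mOsm/kg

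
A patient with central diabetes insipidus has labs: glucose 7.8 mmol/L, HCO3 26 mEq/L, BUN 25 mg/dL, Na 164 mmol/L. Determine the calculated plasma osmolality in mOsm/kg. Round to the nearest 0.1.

Calculated osmolality = 2·Na + glucose + BUN/2.8
= 2·164 + 7.8 + 25/2.8
= 328 + 7.80 + 8.93
= 344.73 mOsm/kg

344.7 mOsm/kg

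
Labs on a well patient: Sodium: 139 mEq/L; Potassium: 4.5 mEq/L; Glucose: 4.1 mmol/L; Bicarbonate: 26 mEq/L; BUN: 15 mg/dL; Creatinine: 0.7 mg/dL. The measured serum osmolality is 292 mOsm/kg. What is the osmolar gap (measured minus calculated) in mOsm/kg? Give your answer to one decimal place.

4.5 mOsm/kg

Calculated osmolality = 2·Na + glucose + BUN/2.8
= 2·139 + 4.1 + 15/2.8
= 278 + 4.10 + 5.36
= 287.46 mOsm/kg ≈ 287.5 mOsm/kg
Osmolar gap = measured − calculated = 292 − 287.5 = 4.5 mOsm/kg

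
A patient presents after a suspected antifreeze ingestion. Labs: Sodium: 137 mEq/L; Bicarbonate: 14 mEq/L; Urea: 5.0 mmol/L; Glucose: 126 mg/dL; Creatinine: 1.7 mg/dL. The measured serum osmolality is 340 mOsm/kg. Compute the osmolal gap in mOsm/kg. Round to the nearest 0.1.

54.0 mOsm/kg

Calculated osmolality = 2·Na + glucose/18 + urea
= 2·137 + 126/18 + 5
= 274 + 7 + 5
= 286 mOsm/kg ≈ 286.0 mOsm/kg
Osmolar gap = measured − calculated = 340 − 286.0 = 54.0 mOsm/kg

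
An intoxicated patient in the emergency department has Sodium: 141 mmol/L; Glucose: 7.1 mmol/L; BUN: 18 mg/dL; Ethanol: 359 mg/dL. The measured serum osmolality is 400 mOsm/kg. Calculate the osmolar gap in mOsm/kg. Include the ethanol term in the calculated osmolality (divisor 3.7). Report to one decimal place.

Calculated osmolality = 2·Na + glucose + BUN/2.8 + ethanol/3.7
= 2·141 + 7.1 + 18/2.8 + 359/3.7
= 282 + 7.10 + 6.43 + 97.03
= 392.56 mOsm/kg ≈ 392.6 mOsm/kg
Osmolar gap = measured − calculated = 400 − 392.6 = 7.4 mOsm/kg

7.4 mOsm/kg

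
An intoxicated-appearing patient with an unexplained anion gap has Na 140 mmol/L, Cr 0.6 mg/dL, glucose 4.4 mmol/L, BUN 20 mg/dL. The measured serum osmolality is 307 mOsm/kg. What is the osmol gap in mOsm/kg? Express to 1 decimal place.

Calculated osmolality = 2·Na + glucose + BUN/2.8
= 2·140 + 4.4 + 20/2.8
= 280 + 4.40 + 7.14
= 291.54 mOsm/kg ≈ 291.5 mOsm/kg
Osmolar gap = measured − calculated = 307 − 291.5 = 15.5 mOsm/kg

15.5 mOsm/kg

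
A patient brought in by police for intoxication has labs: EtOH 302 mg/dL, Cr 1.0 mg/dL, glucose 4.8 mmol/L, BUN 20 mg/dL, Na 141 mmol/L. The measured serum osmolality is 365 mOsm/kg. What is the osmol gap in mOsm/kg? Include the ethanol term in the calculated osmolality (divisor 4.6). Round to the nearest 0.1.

Calculated osmolality = 2·Na + glucose + BUN/2.8 + ethanol/4.6
= 2·141 + 4.8 + 20/2.8 + 302/4.6
= 282 + 4.80 + 7.14 + 65.65
= 359.59 mOsm/kg ≈ 359.6 mOsm/kg
Osmolar gap = measured − calculated = 365 − 359.6 = 5.4 mOsm/kg

5.4 mOsm/kg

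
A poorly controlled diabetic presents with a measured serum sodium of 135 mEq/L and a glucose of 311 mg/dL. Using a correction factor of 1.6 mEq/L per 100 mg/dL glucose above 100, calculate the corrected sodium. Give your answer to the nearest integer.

138 mEq/L

Corrected Na = measured Na + 1.6 · (glucose − 100)/100
= 135 + 1.6 · (311 − 100)/100
= 135 + 3.4
= 138.4 mEq/L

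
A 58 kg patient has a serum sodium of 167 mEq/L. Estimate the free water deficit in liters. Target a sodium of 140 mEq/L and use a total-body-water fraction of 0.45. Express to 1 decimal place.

5.0 L

TBW = 0.45 · 58 = 26.1 L
Free water deficit = TBW · (Na/140 − 1)
= 26.1 · (167/140 − 1)
= 26.1 · 0.1929
= 5.03 L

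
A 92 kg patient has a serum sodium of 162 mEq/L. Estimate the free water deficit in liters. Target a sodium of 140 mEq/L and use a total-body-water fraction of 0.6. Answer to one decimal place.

8.7 L

TBW = 0.6 · 92 = 55.2 L
Free water deficit = TBW · (Na/140 − 1)
= 55.2 · (162/140 − 1)
= 55.2 · 0.1571
= 8.67 L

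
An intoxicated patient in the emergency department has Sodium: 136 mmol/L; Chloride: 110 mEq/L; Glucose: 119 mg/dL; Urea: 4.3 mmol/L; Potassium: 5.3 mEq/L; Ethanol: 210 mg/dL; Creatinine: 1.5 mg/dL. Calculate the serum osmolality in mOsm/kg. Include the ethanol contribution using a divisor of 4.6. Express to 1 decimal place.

Calculated osmolality = 2·Na + glucose/18 + urea + ethanol/4.6
= 2·136 + 119/18 + 4.3 + 210/4.6
= 272 + 6.61 + 4.30 + 45.65
= 328.56 mOsm/kg

328.6 mOsm/kg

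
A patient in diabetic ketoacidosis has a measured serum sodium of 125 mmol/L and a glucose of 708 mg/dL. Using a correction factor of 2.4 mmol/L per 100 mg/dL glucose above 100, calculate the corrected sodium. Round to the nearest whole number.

Corrected Na = measured Na + 2.4 · (glucose − 100)/100
= 125 + 2.4 · (708 − 100)/100
= 125 + 14.6
= 139.6 mmol/L

140 mmol/L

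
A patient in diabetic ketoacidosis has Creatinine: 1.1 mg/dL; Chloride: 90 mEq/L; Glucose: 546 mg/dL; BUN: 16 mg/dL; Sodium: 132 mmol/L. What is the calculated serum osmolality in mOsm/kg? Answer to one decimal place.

300.0 mOsm/kg

Calculated osmolality = 2·Na + glucose/18 + BUN/2.8
= 2·132 + 546/18 + 16/2.8
= 264 + 30.33 + 5.71
= 300.04 mOsm/kg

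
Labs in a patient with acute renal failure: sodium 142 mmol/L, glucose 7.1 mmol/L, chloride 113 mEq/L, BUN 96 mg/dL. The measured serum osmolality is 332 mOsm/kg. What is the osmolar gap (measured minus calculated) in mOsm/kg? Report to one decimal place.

Calculated osmolality = 2·Na + glucose + BUN/2.8
= 2·142 + 7.1 + 96/2.8
= 284 + 7.10 + 34.29
= 325.39 mOsm/kg ≈ 325.4 mOsm/kg
Osmolar gap = measured − calculated = 332 − 325.4 = 6.6 mOsm/kg

6.6 mOsm/kg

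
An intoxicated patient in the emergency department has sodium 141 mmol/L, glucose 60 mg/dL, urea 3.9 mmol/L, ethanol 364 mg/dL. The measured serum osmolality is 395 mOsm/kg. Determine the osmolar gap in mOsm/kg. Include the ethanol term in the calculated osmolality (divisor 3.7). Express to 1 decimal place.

Calculated osmolality = 2·Na + glucose/18 + urea + ethanol/3.7
= 2·141 + 60/18 + 3.9 + 364/3.7
= 282 + 3.33 + 3.90 + 98.38
= 387.61 mOsm/kg ≈ 387.6 mOsm/kg
Osmolar gap = measured − calculated = 395 − 387.6 = 7.4 mOsm/kg

7.4 mOsm/kg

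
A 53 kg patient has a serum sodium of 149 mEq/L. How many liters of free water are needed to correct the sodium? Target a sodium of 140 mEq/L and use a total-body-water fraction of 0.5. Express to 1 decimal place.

TBW = 0.5 · 53 = 26.5 L
Free water deficit = TBW · (Na/140 − 1)
= 26.5 · (149/140 − 1)
= 26.5 · 0.0643
= 1.7 L

1.7 L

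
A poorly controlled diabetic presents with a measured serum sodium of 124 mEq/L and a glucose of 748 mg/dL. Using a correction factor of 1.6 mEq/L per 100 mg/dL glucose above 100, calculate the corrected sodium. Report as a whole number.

Corrected Na = measured Na + 1.6 · (glucose − 100)/100
= 124 + 1.6 · (748 − 100)/100
= 124 + 10.4
= 134.4 mEq/L

134 mEq/L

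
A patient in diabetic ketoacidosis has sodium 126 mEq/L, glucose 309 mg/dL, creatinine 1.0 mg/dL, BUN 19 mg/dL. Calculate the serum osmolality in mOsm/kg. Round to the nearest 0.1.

276.0 mOsm/kg

Calculated osmolality = 2·Na + glucose/18 + BUN/2.8
= 2·126 + 309/18 + 19/2.8
= 252 + 17.17 + 6.79
= 275.96 mOsm/kg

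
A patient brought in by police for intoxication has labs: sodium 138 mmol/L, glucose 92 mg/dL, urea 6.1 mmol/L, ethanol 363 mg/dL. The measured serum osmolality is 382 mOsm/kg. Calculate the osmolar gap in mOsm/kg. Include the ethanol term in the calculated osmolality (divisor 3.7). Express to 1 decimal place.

-3.3 mOsm/kg

Calculated osmolality = 2·Na + glucose/18 + urea + ethanol/3.7
= 2·138 + 92/18 + 6.1 + 363/3.7
= 276 + 5.11 + 6.10 + 98.11
= 385.32 mOsm/kg ≈ 385.3 mOsm/kg
Osmolar gap = measured − calculated = 382 − 385.3 = -3.3 mOsm/kg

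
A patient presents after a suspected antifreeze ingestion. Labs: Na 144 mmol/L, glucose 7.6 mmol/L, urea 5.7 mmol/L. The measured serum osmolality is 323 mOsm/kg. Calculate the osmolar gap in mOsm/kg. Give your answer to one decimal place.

Calculated osmolality = 2·Na + glucose + urea
= 2·144 + 7.6 + 5.7
= 288 + 7.60 + 5.70
= 301.3 mOsm/kg ≈ 301.3 mOsm/kg
Osmolar gap = measured − calculated = 323 − 301.3 = 21.7 mOsm/kg

21.7 mOsm/kg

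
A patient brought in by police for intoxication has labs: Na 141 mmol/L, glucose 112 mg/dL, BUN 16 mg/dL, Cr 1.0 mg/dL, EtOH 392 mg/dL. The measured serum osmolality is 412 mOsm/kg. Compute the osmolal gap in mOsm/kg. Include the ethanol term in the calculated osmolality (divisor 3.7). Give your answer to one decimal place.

Calculated osmolality = 2·Na + glucose/18 + BUN/2.8 + ethanol/3.7
= 2·141 + 112/18 + 16/2.8 + 392/3.7
= 282 + 6.22 + 5.71 + 105.95
= 399.88 mOsm/kg ≈ 399.9 mOsm/kg
Osmolar gap = measured − calculated = 412 − 399.9 = 12.1 mOsm/kg

12.1 mOsm/kg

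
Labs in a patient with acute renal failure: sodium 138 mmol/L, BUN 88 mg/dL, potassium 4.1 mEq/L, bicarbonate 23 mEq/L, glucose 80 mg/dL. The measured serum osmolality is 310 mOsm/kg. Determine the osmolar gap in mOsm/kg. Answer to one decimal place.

Calculated osmolality = 2·Na + glucose/18 + BUN/2.8
= 2·138 + 80/18 + 88/2.8
= 276 + 4.44 + 31.43
= 311.87 mOsm/kg ≈ 311.9 mOsm/kg
Osmolar gap = measured − calculated = 310 − 311.9 = -1.9 mOsm/kg

-1.9 mOsm/kg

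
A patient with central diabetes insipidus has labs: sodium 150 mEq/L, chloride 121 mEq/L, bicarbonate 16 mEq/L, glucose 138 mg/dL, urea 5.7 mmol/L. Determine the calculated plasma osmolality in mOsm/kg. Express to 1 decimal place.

Calculated osmolality = 2·Na + glucose/18 + urea
= 2·150 + 138/18 + 5.7
= 300 + 7.67 + 5.70
= 313.37 mOsm/kg

313.4 mOsm/kg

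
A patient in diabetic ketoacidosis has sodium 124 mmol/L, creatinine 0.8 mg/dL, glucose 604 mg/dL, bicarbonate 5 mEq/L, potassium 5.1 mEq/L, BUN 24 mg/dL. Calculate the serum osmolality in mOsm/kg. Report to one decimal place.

290.1 mOsm/kg

Calculated osmolality = 2·Na + glucose/18 + BUN/2.8
= 2·124 + 604/18 + 24/2.8
= 248 + 33.56 + 8.57
= 290.13 mOsm/kg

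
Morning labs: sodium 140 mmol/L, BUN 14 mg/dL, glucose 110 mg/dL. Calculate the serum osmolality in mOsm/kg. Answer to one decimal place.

Calculated osmolality = 2·Na + glucose/18 + BUN/2.8
= 2·140 + 110/18 + 14/2.8
= 280 + 6.11 + 5
= 291.11 mOsm/kg

291.1 mOsm/kg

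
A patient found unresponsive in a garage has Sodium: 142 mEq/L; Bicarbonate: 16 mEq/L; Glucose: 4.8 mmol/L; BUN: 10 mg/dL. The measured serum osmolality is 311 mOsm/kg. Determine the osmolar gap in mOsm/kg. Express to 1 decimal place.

18.6 mOsm/kg

Calculated osmolality = 2·Na + glucose + BUN/2.8
= 2·142 + 4.8 + 10/2.8
= 284 + 4.80 + 3.57
= 292.37 mOsm/kg ≈ 292.4 mOsm/kg
Osmolar gap = measured − calculated = 311 − 292.4 = 18.6 mOsm/kg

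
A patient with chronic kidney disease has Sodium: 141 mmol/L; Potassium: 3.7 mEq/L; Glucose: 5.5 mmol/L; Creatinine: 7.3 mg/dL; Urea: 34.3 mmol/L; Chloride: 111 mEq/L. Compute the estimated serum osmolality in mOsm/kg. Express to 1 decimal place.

Calculated osmolality = 2·Na + glucose + urea
= 2·141 + 5.5 + 34.3
= 282 + 5.50 + 34.30
= 321.8 mOsm/kg

321.8 mOsm/kg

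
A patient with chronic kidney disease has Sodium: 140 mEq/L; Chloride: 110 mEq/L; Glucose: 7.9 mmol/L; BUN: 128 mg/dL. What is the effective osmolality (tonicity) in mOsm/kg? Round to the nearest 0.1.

287.9 mOsm/kg

Effective osmolality excludes urea (freely permeant across cell membranes):
2·Na + glucose
= 2·140 + 7.9
= 280 + 7.9
= 287.9 mOsm/kg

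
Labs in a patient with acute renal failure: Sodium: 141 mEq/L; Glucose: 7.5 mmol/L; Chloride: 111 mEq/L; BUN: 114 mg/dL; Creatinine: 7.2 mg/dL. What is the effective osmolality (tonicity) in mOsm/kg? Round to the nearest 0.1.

289.5 mOsm/kg

Effective osmolality excludes urea (freely permeant across cell membranes):
2·Na + glucose
= 2·141 + 7.5
= 282 + 7.5
= 289.5 mOsm/kg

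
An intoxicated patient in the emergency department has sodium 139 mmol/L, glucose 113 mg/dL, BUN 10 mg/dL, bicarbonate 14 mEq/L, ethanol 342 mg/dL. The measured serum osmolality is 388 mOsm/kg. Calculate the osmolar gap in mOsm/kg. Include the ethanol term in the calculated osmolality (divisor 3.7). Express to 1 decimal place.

Calculated osmolality = 2·Na + glucose/18 + BUN/2.8 + ethanol/3.7
= 2·139 + 113/18 + 10/2.8 + 342/3.7
= 278 + 6.28 + 3.57 + 92.43
= 380.28 mOsm/kg ≈ 380.3 mOsm/kg
Osmolar gap = measured − calculated = 388 − 380.3 = 7.7 mOsm/kg

7.7 mOsm/kg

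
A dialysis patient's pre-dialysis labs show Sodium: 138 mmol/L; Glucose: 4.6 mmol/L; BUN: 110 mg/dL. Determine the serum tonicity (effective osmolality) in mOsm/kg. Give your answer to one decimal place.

Effective osmolality excludes urea (freely permeant across cell membranes):
2·Na + glucose
= 2·138 + 4.6
= 276 + 4.6
= 280.6 mOsm/kg

280.6 mOsm/kg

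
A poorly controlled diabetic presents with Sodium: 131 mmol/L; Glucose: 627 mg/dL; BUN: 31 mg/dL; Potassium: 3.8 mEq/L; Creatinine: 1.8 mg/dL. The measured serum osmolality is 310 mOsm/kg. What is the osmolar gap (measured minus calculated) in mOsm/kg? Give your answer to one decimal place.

Calculated osmolality = 2·Na + glucose/18 + BUN/2.8
= 2·131 + 627/18 + 31/2.8
= 262 + 34.83 + 11.07
= 307.9 mOsm/kg ≈ 307.9 mOsm/kg
Osmolar gap = measured − calculated = 310 − 307.9 = 2.1 mOsm/kg

2.1 mOsm/kg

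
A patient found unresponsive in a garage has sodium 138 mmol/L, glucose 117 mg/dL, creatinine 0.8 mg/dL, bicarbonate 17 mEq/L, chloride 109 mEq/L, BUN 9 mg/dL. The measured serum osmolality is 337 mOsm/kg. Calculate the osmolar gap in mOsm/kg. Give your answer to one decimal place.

51.3 mOsm/kg

Calculated osmolality = 2·Na + glucose/18 + BUN/2.8
= 2·138 + 117/18 + 9/2.8
= 276 + 6.50 + 3.21
= 285.71 mOsm/kg ≈ 285.7 mOsm/kg
Osmolar gap = measured − calculated = 337 − 285.7 = 51.3 mOsm/kg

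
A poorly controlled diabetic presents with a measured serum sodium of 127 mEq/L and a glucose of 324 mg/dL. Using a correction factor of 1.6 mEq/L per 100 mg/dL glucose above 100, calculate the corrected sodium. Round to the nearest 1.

Corrected Na = measured Na + 1.6 · (glucose − 100)/100
= 127 + 1.6 · (324 − 100)/100
= 127 + 3.6
= 130.6 mEq/L

131 mEq/L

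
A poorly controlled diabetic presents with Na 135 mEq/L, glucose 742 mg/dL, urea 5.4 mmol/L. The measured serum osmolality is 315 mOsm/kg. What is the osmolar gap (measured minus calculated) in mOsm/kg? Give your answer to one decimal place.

-1.6 mOsm/kg

Calculated osmolality = 2·Na + glucose/18 + urea
= 2·135 + 742/18 + 5.4
= 270 + 41.22 + 5.40
= 316.62 mOsm/kg ≈ 316.6 mOsm/kg
Osmolar gap = measured − calculated = 315 − 316.6 = -1.6 mOsm/kg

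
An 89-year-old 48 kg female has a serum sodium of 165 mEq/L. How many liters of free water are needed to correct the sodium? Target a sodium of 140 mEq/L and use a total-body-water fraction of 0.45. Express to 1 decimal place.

3.9 L

TBW = 0.45 · 48 = 21.6 L
Free water deficit = TBW · (Na/140 − 1)
= 21.6 · (165/140 − 1)
= 21.6 · 0.1786
= 3.86 L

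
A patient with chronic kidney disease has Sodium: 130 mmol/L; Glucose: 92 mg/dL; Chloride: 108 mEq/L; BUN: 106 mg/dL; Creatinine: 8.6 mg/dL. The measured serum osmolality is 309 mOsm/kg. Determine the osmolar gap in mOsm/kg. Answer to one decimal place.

6.0 mOsm/kg

Calculated osmolality = 2·Na + glucose/18 + BUN/2.8
= 2·130 + 92/18 + 106/2.8
= 260 + 5.11 + 37.86
= 302.97 mOsm/kg ≈ 303.0 mOsm/kg
Osmolar gap = measured − calculated = 309 − 303.0 = 6.0 mOsm/kg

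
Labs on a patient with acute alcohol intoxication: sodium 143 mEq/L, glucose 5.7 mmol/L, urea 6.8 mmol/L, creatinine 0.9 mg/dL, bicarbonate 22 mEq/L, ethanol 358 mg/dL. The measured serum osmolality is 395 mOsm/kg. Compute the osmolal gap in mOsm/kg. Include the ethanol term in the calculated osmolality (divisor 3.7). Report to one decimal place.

-0.3 mOsm/kg

Calculated osmolality = 2·Na + glucose + urea + ethanol/3.7
= 2·143 + 5.7 + 6.8 + 358/3.7
= 286 + 5.70 + 6.80 + 96.76
= 395.26 mOsm/kg ≈ 395.3 mOsm/kg
Osmolar gap = measured − calculated = 395 − 395.3 = -0.3 mOsm/kg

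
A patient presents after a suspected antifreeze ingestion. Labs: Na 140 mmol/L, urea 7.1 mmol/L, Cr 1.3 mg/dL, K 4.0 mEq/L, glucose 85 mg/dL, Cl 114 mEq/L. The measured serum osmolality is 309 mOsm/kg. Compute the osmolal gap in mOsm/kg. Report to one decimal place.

17.2 mOsm/kg

Calculated osmolality = 2·Na + glucose/18 + urea
= 2·140 + 85/18 + 7.1
= 280 + 4.72 + 7.10
= 291.82 mOsm/kg ≈ 291.8 mOsm/kg
Osmolar gap = measured − calculated = 309 − 291.8 = 17.2 mOsm/kg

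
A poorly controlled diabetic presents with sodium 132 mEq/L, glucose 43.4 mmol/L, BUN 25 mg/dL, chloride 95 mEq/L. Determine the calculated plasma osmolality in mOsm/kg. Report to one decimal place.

Calculated osmolality = 2·Na + glucose + BUN/2.8
= 2·132 + 43.4 + 25/2.8
= 264 + 43.40 + 8.93
= 316.33 mOsm/kg

316.3 mOsm/kg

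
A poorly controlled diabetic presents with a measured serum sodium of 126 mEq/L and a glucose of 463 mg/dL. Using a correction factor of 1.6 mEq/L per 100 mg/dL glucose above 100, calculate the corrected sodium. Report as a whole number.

132 mEq/L

Corrected Na = measured Na + 1.6 · (glucose − 100)/100
= 126 + 1.6 · (463 − 100)/100
= 126 + 5.8
= 131.8 mEq/L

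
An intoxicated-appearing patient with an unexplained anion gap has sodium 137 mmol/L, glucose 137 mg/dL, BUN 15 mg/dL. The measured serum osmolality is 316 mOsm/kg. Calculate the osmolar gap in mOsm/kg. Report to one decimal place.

29.0 mOsm/kg

Calculated osmolality = 2·Na + glucose/18 + BUN/2.8
= 2·137 + 137/18 + 15/2.8
= 274 + 7.61 + 5.36
= 286.97 mOsm/kg ≈ 287.0 mOsm/kg
Osmolar gap = measured − calculated = 316 − 287.0 = 29.0 mOsm/kg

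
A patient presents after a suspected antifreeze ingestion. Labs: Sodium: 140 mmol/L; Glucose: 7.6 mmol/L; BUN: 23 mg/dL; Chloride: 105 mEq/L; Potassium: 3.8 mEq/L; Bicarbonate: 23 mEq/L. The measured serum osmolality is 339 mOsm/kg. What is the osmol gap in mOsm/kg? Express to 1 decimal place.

Calculated osmolality = 2·Na + glucose + BUN/2.8
= 2·140 + 7.6 + 23/2.8
= 280 + 7.60 + 8.21
= 295.81 mOsm/kg ≈ 295.8 mOsm/kg
Osmolar gap = measured − calculated = 339 − 295.8 = 43.2 mOsm/kg

43.2 mOsm/kg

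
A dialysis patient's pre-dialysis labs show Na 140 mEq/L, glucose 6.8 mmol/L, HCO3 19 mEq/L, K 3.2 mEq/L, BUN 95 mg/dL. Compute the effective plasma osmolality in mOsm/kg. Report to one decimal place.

Effective osmolality excludes urea (freely permeant across cell membranes):
2·Na + glucose
= 2·140 + 6.8
= 280 + 6.8
= 286.8 mOsm/kg

286.8 mOsm/kg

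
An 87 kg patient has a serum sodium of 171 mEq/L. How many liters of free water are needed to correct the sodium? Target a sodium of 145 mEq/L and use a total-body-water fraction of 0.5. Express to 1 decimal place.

TBW = 0.5 · 87 = 43.5 L
Free water deficit = TBW · (Na/145 − 1)
= 43.5 · (171/145 − 1)
= 43.5 · 0.1793
= 7.8 L

7.8 L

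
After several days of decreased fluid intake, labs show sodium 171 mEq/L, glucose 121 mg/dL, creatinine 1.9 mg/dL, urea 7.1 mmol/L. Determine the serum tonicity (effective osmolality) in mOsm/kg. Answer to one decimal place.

Effective osmolality excludes urea (freely permeant across cell membranes):
2·Na + glucose/18
= 2·171 + 121/18
= 342 + 6.72
= 348.72 mOsm/kg

348.7 mOsm/kg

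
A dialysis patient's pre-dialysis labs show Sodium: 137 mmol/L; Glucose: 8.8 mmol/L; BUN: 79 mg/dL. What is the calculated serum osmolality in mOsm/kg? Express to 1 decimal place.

311.0 mOsm/kg

Calculated osmolality = 2·Na + glucose + BUN/2.8
= 2·137 + 8.8 + 79/2.8
= 274 + 8.80 + 28.21
= 311.01 mOsm/kg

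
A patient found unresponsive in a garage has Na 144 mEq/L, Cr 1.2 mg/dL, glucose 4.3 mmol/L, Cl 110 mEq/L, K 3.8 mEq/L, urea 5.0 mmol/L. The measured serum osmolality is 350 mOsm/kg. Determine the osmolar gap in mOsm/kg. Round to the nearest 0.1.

Calculated osmolality = 2·Na + glucose + urea
= 2·144 + 4.3 + 5
= 288 + 4.30 + 5
= 297.3 mOsm/kg ≈ 297.3 mOsm/kg
Osmolar gap = measured − calculated = 350 − 297.3 = 52.7 mOsm/kg

52.7 mOsm/kg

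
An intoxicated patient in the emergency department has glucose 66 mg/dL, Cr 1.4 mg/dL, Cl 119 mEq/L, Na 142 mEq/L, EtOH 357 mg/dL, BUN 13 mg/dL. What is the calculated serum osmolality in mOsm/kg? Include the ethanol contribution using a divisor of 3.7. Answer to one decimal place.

388.8 mOsm/kg

Calculated osmolality = 2·Na + glucose/18 + BUN/2.8 + ethanol/3.7
= 2·142 + 66/18 + 13/2.8 + 357/3.7
= 284 + 3.67 + 4.64 + 96.49
= 388.8 mOsm/kg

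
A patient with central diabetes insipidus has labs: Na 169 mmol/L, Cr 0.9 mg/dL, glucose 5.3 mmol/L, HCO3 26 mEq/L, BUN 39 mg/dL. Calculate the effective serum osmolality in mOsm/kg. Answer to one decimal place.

Effective osmolality excludes urea (freely permeant across cell membranes):
2·Na + glucose
= 2·169 + 5.3
= 338 + 5.3
= 343.3 mOsm/kg

343.3 mOsm/kg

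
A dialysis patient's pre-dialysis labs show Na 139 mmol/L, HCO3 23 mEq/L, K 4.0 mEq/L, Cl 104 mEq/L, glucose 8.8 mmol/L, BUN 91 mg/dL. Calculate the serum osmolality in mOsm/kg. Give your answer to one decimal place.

319.3 mOsm/kg

Calculated osmolality = 2·Na + glucose + BUN/2.8
= 2·139 + 8.8 + 91/2.8
= 278 + 8.80 + 32.50
= 319.3 mOsm/kg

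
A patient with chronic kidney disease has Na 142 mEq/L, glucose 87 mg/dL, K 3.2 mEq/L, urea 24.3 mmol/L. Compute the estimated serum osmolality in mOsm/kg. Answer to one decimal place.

313.1 mOsm/kg

Calculated osmolality = 2·Na + glucose/18 + urea
= 2·142 + 87/18 + 24.3
= 284 + 4.83 + 24.30
= 313.13 mOsm/kg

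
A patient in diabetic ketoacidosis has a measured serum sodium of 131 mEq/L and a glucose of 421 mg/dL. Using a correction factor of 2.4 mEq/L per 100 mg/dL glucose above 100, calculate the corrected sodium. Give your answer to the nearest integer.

Corrected Na = measured Na + 2.4 · (glucose − 100)/100
= 131 + 2.4 · (421 − 100)/100
= 131 + 7.7
= 138.7 mEq/L

139 mEq/L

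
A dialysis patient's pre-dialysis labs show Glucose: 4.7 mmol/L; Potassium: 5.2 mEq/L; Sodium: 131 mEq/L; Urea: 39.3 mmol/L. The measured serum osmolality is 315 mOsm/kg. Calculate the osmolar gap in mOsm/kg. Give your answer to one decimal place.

9.0 mOsm/kg

Calculated osmolality = 2·Na + glucose + urea
= 2·131 + 4.7 + 39.3
= 262 + 4.70 + 39.30
= 306 mOsm/kg ≈ 306.0 mOsm/kg
Osmolar gap = measured − calculated = 315 − 306.0 = 9.0 mOsm/kg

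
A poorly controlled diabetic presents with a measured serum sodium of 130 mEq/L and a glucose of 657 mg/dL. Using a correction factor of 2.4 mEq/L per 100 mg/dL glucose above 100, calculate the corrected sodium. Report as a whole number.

Corrected Na = measured Na + 2.4 · (glucose − 100)/100
= 130 + 2.4 · (657 − 100)/100
= 130 + 13.4
= 143.4 mEq/L

143 mEq/L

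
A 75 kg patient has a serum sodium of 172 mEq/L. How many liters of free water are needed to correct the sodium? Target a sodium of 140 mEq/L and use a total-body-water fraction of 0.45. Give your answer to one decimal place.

7.7 L

TBW = 0.45 · 75 = 33.75 L
Free water deficit = TBW · (Na/140 − 1)
= 33.75 · (172/140 − 1)
= 33.75 · 0.2286
= 7.72 L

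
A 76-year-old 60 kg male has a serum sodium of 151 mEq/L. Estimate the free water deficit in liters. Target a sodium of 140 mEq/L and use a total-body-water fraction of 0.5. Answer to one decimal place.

TBW = 0.5 · 60 = 30 L
Free water deficit = TBW · (Na/140 − 1)
= 30 · (151/140 − 1)
= 30 · 0.0786
= 2.36 L

2.4 L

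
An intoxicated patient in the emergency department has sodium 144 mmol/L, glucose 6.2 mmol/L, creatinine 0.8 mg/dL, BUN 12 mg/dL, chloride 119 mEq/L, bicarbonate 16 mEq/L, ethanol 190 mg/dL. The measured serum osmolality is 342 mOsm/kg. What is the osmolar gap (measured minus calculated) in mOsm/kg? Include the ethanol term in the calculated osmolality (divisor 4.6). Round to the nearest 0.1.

Calculated osmolality = 2·Na + glucose + BUN/2.8 + ethanol/4.6
= 2·144 + 6.2 + 12/2.8 + 190/4.6
= 288 + 6.20 + 4.29 + 41.30
= 339.79 mOsm/kg ≈ 339.8 mOsm/kg
Osmolar gap = measured − calculated = 342 − 339.8 = 2.2 mOsm/kg

2.2 mOsm/kg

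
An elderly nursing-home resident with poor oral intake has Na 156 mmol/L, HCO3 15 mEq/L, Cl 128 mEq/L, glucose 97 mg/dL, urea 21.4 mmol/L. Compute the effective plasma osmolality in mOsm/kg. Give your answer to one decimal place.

Effective osmolality excludes urea (freely permeant across cell membranes):
2·Na + glucose/18
= 2·156 + 97/18
= 312 + 5.39
= 317.39 mOsm/kg

317.4 mOsm/kg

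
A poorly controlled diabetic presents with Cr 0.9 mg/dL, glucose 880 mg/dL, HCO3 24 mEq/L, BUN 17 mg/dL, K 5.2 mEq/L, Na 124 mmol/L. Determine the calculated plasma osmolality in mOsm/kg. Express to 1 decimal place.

303.0 mOsm/kg

Calculated osmolality = 2·Na + glucose/18 + BUN/2.8
= 2·124 + 880/18 + 17/2.8
= 248 + 48.89 + 6.07
= 302.96 mOsm/kg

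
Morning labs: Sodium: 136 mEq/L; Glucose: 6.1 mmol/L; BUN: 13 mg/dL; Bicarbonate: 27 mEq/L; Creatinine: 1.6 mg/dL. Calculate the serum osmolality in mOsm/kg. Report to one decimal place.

Calculated osmolality = 2·Na + glucose + BUN/2.8
= 2·136 + 6.1 + 13/2.8
= 272 + 6.10 + 4.64
= 282.74 mOsm/kg

282.7 mOsm/kg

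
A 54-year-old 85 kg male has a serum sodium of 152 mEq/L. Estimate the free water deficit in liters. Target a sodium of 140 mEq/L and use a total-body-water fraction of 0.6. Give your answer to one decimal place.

4.4 L

TBW = 0.6 · 85 = 51 L
Free water deficit = TBW · (Na/140 − 1)
= 51 · (152/140 − 1)
= 51 · 0.0857
= 4.37 L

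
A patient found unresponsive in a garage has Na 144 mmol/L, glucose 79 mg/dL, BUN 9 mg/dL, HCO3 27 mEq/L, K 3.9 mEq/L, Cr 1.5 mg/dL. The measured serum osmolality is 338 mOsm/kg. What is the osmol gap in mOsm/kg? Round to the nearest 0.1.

Calculated osmolality = 2·Na + glucose/18 + BUN/2.8
= 2·144 + 79/18 + 9/2.8
= 288 + 4.39 + 3.21
= 295.6 mOsm/kg ≈ 295.6 mOsm/kg
Osmolar gap = measured − calculated = 338 − 295.6 = 42.4 mOsm/kg

42.4 mOsm/kg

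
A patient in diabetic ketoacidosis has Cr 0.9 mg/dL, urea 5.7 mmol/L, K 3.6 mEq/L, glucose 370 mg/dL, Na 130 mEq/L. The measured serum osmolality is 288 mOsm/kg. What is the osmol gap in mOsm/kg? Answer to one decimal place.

Calculated osmolality = 2·Na + glucose/18 + urea
= 2·130 + 370/18 + 5.7
= 260 + 20.56 + 5.70
= 286.26 mOsm/kg ≈ 286.3 mOsm/kg
Osmolar gap = measured − calculated = 288 − 286.3 = 1.7 mOsm/kg

1.7 mOsm/kg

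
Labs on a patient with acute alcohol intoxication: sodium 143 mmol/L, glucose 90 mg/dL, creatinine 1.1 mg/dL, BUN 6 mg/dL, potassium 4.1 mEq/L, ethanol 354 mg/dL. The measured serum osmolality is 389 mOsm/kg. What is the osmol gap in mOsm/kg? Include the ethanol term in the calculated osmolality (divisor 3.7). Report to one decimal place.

0.2 mOsm/kg

Calculated osmolality = 2·Na + glucose/18 + BUN/2.8 + ethanol/3.7
= 2·143 + 90/18 + 6/2.8 + 354/3.7
= 286 + 5 + 2.14 + 95.68
= 388.82 mOsm/kg ≈ 388.8 mOsm/kg
Osmolar gap = measured − calculated = 389 − 388.8 = 0.2 mOsm/kg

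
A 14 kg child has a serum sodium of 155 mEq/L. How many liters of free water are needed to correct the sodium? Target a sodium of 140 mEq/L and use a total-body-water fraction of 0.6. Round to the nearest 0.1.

0.9 L

TBW = 0.6 · 14 = 8.4 L
Free water deficit = TBW · (Na/140 − 1)
= 8.4 · (155/140 − 1)
= 8.4 · 0.1071
= 0.9 L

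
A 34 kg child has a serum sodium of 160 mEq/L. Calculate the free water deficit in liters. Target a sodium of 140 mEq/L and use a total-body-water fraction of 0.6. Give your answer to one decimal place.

TBW = 0.6 · 34 = 20.4 L
Free water deficit = TBW · (Na/140 − 1)
= 20.4 · (160/140 − 1)
= 20.4 · 0.1429
= 2.92 L

2.9 L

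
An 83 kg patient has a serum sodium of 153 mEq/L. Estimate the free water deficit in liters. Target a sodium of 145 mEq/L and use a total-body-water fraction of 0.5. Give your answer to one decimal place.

2.3 L

TBW = 0.5 · 83 = 41.5 L
Free water deficit = TBW · (Na/145 − 1)
= 41.5 · (153/145 − 1)
= 41.5 · 0.0552
= 2.29 L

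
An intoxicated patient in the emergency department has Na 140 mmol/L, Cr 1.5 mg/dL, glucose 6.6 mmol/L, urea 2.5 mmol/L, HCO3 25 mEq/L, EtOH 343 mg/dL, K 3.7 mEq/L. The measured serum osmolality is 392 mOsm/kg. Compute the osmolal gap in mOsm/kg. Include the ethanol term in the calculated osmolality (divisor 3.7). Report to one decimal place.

Calculated osmolality = 2·Na + glucose + urea + ethanol/3.7
= 2·140 + 6.6 + 2.5 + 343/3.7
= 280 + 6.60 + 2.50 + 92.70
= 381.8 mOsm/kg ≈ 381.8 mOsm/kg
Osmolar gap = measured − calculated = 392 − 381.8 = 10.2 mOsm/kg

10.2 mOsm/kg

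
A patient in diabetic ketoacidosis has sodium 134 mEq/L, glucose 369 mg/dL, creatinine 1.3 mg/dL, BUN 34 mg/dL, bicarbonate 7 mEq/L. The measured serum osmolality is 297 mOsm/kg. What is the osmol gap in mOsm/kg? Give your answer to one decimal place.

-3.6 mOsm/kg

Calculated osmolality = 2·Na + glucose/18 + BUN/2.8
= 2·134 + 369/18 + 34/2.8
= 268 + 20.50 + 12.14
= 300.64 mOsm/kg ≈ 300.6 mOsm/kg
Osmolar gap = measured − calculated = 297 − 300.6 = -3.6 mOsm/kg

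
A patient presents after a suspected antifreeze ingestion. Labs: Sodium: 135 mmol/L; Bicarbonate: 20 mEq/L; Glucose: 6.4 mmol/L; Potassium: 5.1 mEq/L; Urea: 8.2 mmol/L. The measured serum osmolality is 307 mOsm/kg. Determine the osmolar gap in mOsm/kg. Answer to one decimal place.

Calculated osmolality = 2·Na + glucose + urea
= 2·135 + 6.4 + 8.2
= 270 + 6.40 + 8.20
= 284.6 mOsm/kg ≈ 284.6 mOsm/kg
Osmolar gap = measured − calculated = 307 − 284.6 = 22.4 mOsm/kg

22.4 mOsm/kg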